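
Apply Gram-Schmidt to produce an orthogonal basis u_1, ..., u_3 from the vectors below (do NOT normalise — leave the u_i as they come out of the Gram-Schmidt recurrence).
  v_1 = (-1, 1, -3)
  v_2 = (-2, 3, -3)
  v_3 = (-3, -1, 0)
Orthogonal basis:
  u_1 = (-1, 1, -3)
  u_2 = (-8/11, 19/11, 9/11)
  u_3 = (-63/23, -63/46, 21/46)

Apply the Gram-Schmidt recurrence
  u_1 = v_1
  u_i = v_i − Σ_{j<i} ((v_i · u_j) / (u_j · u_j)) · u_j.

Step by step this gives:
  u_1 = (-1, 1, -3)
  u_2 = (-8/11, 19/11, 9/11)
  u_3 = (-63/23, -63/46, 21/46)

Orthogonality check:
  u_2 · u_1 = 0 (should be 0)
  u_3 · u_1 = 0 (should be 0)
  u_3 · u_2 = 0 (should be 0)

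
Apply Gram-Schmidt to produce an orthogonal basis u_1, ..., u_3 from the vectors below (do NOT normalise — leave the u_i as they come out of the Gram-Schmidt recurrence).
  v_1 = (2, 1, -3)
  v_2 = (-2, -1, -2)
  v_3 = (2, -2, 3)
Orthogonal basis:
  u_1 = (2, 1, -3)
  u_2 = (-15/7, -15/14, -25/14)
  u_3 = (6/5, -12/5, 0)

Apply the Gram-Schmidt recurrence
  u_1 = v_1
  u_i = v_i − Σ_{j<i} ((v_i · u_j) / (u_j · u_j)) · u_j.

Step by step this gives:
  u_1 = (2, 1, -3)
  u_2 = (-15/7, -15/14, -25/14)
  u_3 = (6/5, -12/5, 0)

Orthogonality check:
  u_2 · u_1 = 0 (should be 0)
  u_3 · u_1 = 0 (should be 0)
  u_3 · u_2 = 0 (should be 0)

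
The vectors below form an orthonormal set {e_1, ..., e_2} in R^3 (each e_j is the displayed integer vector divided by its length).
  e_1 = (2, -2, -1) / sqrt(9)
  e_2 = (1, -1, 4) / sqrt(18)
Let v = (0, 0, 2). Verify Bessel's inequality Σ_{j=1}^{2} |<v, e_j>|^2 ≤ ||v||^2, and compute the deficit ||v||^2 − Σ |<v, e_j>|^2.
Σ |<v, e_j>|^2 = 4; ||v||^2 = 4; deficit = 0

Write each e_j = u_j / sqrt(<u_j, u_j>) where u_j is the displayed integer vector. Then <v, e_j> = <v, u_j> / sqrt(<u_j, u_j>), so |<v, e_j>|^2 = <v, u_j>^2 / <u_j, u_j>.
Coefficients: <v, e_1> = -2/sqrt(9), <v, e_2> = 8/sqrt(18).
Square and sum: Σ |<v, e_j>|^2 = 4.
Compute ||v||^2 = v·v = 4.
Deficit = 4 − 4 = 0 ≥ 0, confirming Bessel's inequality. (The deficit equals ||v − Σ <v,e_j> e_j||^2, the squared distance from v to span{e_j}.)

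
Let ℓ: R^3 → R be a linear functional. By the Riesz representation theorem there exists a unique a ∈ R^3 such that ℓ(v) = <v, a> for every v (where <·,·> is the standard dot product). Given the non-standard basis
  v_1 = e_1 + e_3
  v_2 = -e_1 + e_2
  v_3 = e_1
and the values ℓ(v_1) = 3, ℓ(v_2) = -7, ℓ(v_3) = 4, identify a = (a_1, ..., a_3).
a = (4, -3, -1)

Write a = (a_1, ..., a_3) in the standard basis. For each basis vector v_i, ℓ(v_i) = <v_i, a> is a linear equation in the a_j's. Collect the n equations into a matrix system V a = ℓ, where row i of V is v_i (expressed in the standard basis). Since V is invertible (lower-triangular with 1s on the diagonal, up to permutation), solve by back-substitution:
  V =
[[1, 0, 1],
 [-1, 1, 0],
 [1, 0, 0]]
  V a = (3, -7, 4)
Solving gives a = (4, -3, -1).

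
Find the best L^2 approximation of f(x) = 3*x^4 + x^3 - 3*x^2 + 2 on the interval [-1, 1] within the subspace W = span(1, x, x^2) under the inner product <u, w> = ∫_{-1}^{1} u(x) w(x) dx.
g(x) = -3*x^2/7 + 3*x/5 + 61/35

The best approximation g ∈ W is the orthogonal projection of f onto W. Writing g = a_0 + a_1 x + a_2 x^2, the coefficients solve the normal equations G · a = b where
  G_{ij} = <φ_i, φ_j> and b_i = <f, φ_i>, with φ_0 = 1, φ_1 = x, φ_2 = x^2.
G =
  [2, 0, 2/3]
  [0, 2/3, 0]
  [2/3, 0, 2/5],
b = (16/5, 2/5, 104/105).
Solving gives a_0 = 61/35, a_1 = 3/5, a_2 = -3/7, so
  g(x) = -3*x^2/7 + 3*x/5 + 61/35.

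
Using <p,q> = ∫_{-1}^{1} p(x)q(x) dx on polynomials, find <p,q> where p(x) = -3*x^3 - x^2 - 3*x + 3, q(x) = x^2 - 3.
<p,q> = -72/5

Expand the product: p(x)·q(x) = -3*x^5 - x^4 + 6*x^3 + 6*x^2 + 9*x - 9.
∫_{-1}^{1} of each monomial x^k gives [2/(k+1) if k even, 0 if k odd]. Integrating term-by-term (or equivalently evaluating the antiderivative F(x) = -x^6/2 - x^5/5 + 3*x^4/2 + 2*x^3 + 9*x^2/2 - 9*x at the endpoints):
  F(1) − F(−1) = -17/10 − (127/10) = -72/5.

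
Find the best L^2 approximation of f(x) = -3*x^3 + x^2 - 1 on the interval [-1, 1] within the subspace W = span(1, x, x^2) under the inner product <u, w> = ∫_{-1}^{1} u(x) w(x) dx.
g(x) = x^2 - 9*x/5 - 1

The best approximation g ∈ W is the orthogonal projection of f onto W. Writing g = a_0 + a_1 x + a_2 x^2, the coefficients solve the normal equations G · a = b where
  G_{ij} = <φ_i, φ_j> and b_i = <f, φ_i>, with φ_0 = 1, φ_1 = x, φ_2 = x^2.
G =
  [2, 0, 2/3]
  [0, 2/3, 0]
  [2/3, 0, 2/5],
b = (-4/3, -6/5, -4/15).
Solving gives a_0 = -1, a_1 = -9/5, a_2 = 1, so
  g(x) = x^2 - 9*x/5 - 1.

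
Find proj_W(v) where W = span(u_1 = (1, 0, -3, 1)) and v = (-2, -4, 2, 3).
proj_W(v) = (-5/11, 0, 15/11, -5/11)

Set up U = [u_1 | ... | u_1] ∈ R^(4×1). The projector onto W = col(U) is P = U (U^T U)^(-1) U^T.
Compute U^T U =
  [11],
and U^T v = (-5).
Solve U^T U · c = U^T v for the coefficients: c = (-5/11). The projection is proj_W(v) = U c.
Check: (v - proj_W(v)) · u_1 = 0  (should be 0).
Result: proj_W(v) = (-5/11, 0, 15/11, -5/11).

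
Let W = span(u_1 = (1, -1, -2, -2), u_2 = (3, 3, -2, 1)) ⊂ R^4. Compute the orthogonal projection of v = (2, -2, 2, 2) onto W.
proj_W(v) = (-62/113, 26/113, 100/113, 82/113)

Set up U = [u_1 | ... | u_2] ∈ R^(4×2). The projector onto W = col(U) is P = U (U^T U)^(-1) U^T.
Compute U^T U =
  [10, 2]
  [2, 23],
and U^T v = (-4, -2).
Solve U^T U · c = U^T v for the coefficients: c = (-44/113, -6/113). The projection is proj_W(v) = U c.
Check: (v - proj_W(v)) · u_1 = 0  (should be 0).
Check: (v - proj_W(v)) · u_2 = 0  (should be 0).
Result: proj_W(v) = (-62/113, 26/113, 100/113, 82/113).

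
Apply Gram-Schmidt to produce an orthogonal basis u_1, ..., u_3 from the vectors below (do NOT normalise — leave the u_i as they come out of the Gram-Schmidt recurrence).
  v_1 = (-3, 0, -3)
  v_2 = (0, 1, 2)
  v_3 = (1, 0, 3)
Orthogonal basis:
  u_1 = (-3, 0, -3)
  u_2 = (-1, 1, 1)
  u_3 = (-1/3, -2/3, 1/3)

Apply the Gram-Schmidt recurrence
  u_1 = v_1
  u_i = v_i − Σ_{j<i} ((v_i · u_j) / (u_j · u_j)) · u_j.

Step by step this gives:
  u_1 = (-3, 0, -3)
  u_2 = (-1, 1, 1)
  u_3 = (-1/3, -2/3, 1/3)

Orthogonality check:
  u_2 · u_1 = 0 (should be 0)
  u_3 · u_1 = 0 (should be 0)
  u_3 · u_2 = 0 (should be 0)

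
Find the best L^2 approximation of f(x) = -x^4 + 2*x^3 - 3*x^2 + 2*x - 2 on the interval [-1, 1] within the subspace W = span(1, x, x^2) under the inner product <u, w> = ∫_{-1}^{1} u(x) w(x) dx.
g(x) = -27*x^2/7 + 16*x/5 - 67/35

The best approximation g ∈ W is the orthogonal projection of f onto W. Writing g = a_0 + a_1 x + a_2 x^2, the coefficients solve the normal equations G · a = b where
  G_{ij} = <φ_i, φ_j> and b_i = <f, φ_i>, with φ_0 = 1, φ_1 = x, φ_2 = x^2.
G =
  [2, 0, 2/3]
  [0, 2/3, 0]
  [2/3, 0, 2/5],
b = (-32/5, 32/15, -296/105).
Solving gives a_0 = -67/35, a_1 = 16/5, a_2 = -27/7, so
  g(x) = -27*x^2/7 + 16*x/5 - 67/35.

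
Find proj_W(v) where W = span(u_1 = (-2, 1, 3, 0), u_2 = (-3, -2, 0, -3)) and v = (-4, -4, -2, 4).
proj_W(v) = (-52/73, -79/73, -57/73, -90/73)

Set up U = [u_1 | ... | u_2] ∈ R^(4×2). The projector onto W = col(U) is P = U (U^T U)^(-1) U^T.
Compute U^T U =
  [14, 4]
  [4, 22],
and U^T v = (-2, 8).
Solve U^T U · c = U^T v for the coefficients: c = (-19/73, 30/73). The projection is proj_W(v) = U c.
Check: (v - proj_W(v)) · u_1 = 0  (should be 0).
Check: (v - proj_W(v)) · u_2 = 0  (should be 0).
Result: proj_W(v) = (-52/73, -79/73, -57/73, -90/73).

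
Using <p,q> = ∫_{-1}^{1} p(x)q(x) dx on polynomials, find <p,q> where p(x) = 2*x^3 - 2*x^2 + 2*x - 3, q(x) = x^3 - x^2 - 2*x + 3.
<p,q> = -464/21

Expand the product: p(x)·q(x) = 2*x^6 - 4*x^5 + 5*x^3 - 7*x^2 + 12*x - 9.
∫_{-1}^{1} of each monomial x^k gives [2/(k+1) if k even, 0 if k odd]. Integrating term-by-term (or equivalently evaluating the antiderivative F(x) = 2*x^7/7 - 2*x^6/3 + 5*x^4/4 - 7*x^3/3 + 6*x^2 - 9*x at the endpoints):
  F(1) − F(−1) = -125/28 − (1481/84) = -464/21.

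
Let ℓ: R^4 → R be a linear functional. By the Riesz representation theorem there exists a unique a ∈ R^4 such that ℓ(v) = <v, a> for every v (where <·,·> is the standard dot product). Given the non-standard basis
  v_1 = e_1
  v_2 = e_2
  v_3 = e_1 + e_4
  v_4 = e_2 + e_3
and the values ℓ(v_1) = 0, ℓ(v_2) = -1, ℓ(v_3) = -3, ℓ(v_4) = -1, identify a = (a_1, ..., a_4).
a = (0, -1, 0, -3)

Write a = (a_1, ..., a_4) in the standard basis. For each basis vector v_i, ℓ(v_i) = <v_i, a> is a linear equation in the a_j's. Collect the n equations into a matrix system V a = ℓ, where row i of V is v_i (expressed in the standard basis). Since V is invertible (lower-triangular with 1s on the diagonal, up to permutation), solve by back-substitution:
  V =
[[1, 0, 0, 0],
 [0, 1, 0, 0],
 [1, 0, 0, 1],
 [0, 1, 1, 0]]
  V a = (0, -1, -3, -1)
Solving gives a = (0, -1, 0, -3).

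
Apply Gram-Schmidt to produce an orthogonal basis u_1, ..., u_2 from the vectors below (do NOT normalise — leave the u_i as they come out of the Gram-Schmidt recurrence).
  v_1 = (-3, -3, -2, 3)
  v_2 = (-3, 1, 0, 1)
Orthogonal basis:
  u_1 = (-3, -3, -2, 3)
  u_2 = (-66/31, 58/31, 18/31, 4/31)

Apply the Gram-Schmidt recurrence
  u_1 = v_1
  u_i = v_i − Σ_{j<i} ((v_i · u_j) / (u_j · u_j)) · u_j.

Step by step this gives:
  u_1 = (-3, -3, -2, 3)
  u_2 = (-66/31, 58/31, 18/31, 4/31)

Orthogonality check:
  u_2 · u_1 = 0 (should be 0)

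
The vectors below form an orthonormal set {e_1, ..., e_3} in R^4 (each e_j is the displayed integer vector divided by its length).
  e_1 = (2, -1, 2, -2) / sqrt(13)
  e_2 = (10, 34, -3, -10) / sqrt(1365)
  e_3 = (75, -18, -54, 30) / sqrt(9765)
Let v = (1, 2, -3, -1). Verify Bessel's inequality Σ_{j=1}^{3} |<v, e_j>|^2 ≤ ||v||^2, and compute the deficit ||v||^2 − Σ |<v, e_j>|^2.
Σ |<v, e_j>|^2 = 1034/93; ||v||^2 = 15; deficit = 361/93

Write each e_j = u_j / sqrt(<u_j, u_j>) where u_j is the displayed integer vector. Then <v, e_j> = <v, u_j> / sqrt(<u_j, u_j>), so |<v, e_j>|^2 = <v, u_j>^2 / <u_j, u_j>.
Coefficients: <v, e_1> = -4/sqrt(13), <v, e_2> = 97/sqrt(1365), <v, e_3> = 171/sqrt(9765).
Square and sum: Σ |<v, e_j>|^2 = 1034/93.
Compute ||v||^2 = v·v = 15.
Deficit = 15 − 1034/93 = 361/93 ≥ 0, confirming Bessel's inequality. (The deficit equals ||v − Σ <v,e_j> e_j||^2, the squared distance from v to span{e_j}.)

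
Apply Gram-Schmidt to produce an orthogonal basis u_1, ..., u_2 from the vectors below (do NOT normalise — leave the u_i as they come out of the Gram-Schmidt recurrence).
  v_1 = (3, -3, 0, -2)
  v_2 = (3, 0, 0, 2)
Orthogonal basis:
  u_1 = (3, -3, 0, -2)
  u_2 = (51/22, 15/22, 0, 27/11)

Apply the Gram-Schmidt recurrence
  u_1 = v_1
  u_i = v_i − Σ_{j<i} ((v_i · u_j) / (u_j · u_j)) · u_j.

Step by step this gives:
  u_1 = (3, -3, 0, -2)
  u_2 = (51/22, 15/22, 0, 27/11)

Orthogonality check:
  u_2 · u_1 = 0 (should be 0)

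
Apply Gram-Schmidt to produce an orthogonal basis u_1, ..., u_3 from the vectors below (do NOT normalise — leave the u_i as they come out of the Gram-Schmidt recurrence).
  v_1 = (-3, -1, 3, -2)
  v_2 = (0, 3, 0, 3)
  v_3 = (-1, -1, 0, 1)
Orthogonal basis:
  u_1 = (-3, -1, 3, -2)
  u_2 = (-27/23, 60/23, 27/23, 51/23)
  u_3 = (-25/37, -39/37, -12/37, 39/37)

Apply the Gram-Schmidt recurrence
  u_1 = v_1
  u_i = v_i − Σ_{j<i} ((v_i · u_j) / (u_j · u_j)) · u_j.

Step by step this gives:
  u_1 = (-3, -1, 3, -2)
  u_2 = (-27/23, 60/23, 27/23, 51/23)
  u_3 = (-25/37, -39/37, -12/37, 39/37)

Orthogonality check:
  u_2 · u_1 = 0 (should be 0)
  u_3 · u_1 = 0 (should be 0)
  u_3 · u_2 = 0 (should be 0)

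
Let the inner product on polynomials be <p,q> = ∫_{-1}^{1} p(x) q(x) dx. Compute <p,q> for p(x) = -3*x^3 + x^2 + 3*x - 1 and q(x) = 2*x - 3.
<p,q> = 28/5

Expand the product: p(x)·q(x) = -6*x^4 + 11*x^3 + 3*x^2 - 11*x + 3.
∫_{-1}^{1} of each monomial x^k gives [2/(k+1) if k even, 0 if k odd]. Integrating term-by-term (or equivalently evaluating the antiderivative F(x) = -6*x^5/5 + 11*x^4/4 + x^3 - 11*x^2/2 + 3*x at the endpoints):
  F(1) − F(−1) = 1/20 − (-111/20) = 28/5.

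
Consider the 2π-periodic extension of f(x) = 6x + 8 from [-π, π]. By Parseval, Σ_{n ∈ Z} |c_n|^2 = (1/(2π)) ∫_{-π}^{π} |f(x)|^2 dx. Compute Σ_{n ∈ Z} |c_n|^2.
Σ |c_n|^2 = 12π^2 + 64

Expand and integrate term by term over [-π, π]:
  ∫ (6x)^2 dx = 36·(2π^3/3); ∫ 2·6·(8)·x dx = 0 (odd integrand); ∫ 8^2 dx = 64·2π.
So (1/(2π)) ∫_{-π}^{π} (6x + 8)^2 dx = 36π^2/3 + 64 = 12π^2 + 64.
Parseval ⇒ Σ |c_n|^2 = 12π^2 + 64.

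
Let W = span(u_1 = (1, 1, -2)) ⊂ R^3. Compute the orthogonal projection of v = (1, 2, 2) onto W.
proj_W(v) = (-1/6, -1/6, 1/3)

Set up U = [u_1 | ... | u_1] ∈ R^(3×1). The projector onto W = col(U) is P = U (U^T U)^(-1) U^T.
Compute U^T U =
  [6],
and U^T v = (-1).
Solve U^T U · c = U^T v for the coefficients: c = (-1/6). The projection is proj_W(v) = U c.
Check: (v - proj_W(v)) · u_1 = 0  (should be 0).
Result: proj_W(v) = (-1/6, -1/6, 1/3).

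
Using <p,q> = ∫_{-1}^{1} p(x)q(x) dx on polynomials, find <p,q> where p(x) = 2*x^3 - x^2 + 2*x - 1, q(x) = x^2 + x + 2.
<p,q> = -64/15

Expand the product: p(x)·q(x) = 2*x^5 + x^4 + 5*x^3 - x^2 + 3*x - 2.
∫_{-1}^{1} of each monomial x^k gives [2/(k+1) if k even, 0 if k odd]. Integrating term-by-term (or equivalently evaluating the antiderivative F(x) = x^6/3 + x^5/5 + 5*x^4/4 - x^3/3 + 3*x^2/2 - 2*x at the endpoints):
  F(1) − F(−1) = 19/20 − (313/60) = -64/15.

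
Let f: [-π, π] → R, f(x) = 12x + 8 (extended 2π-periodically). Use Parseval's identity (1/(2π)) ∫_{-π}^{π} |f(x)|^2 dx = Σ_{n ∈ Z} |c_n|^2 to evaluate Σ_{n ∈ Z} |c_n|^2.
Σ |c_n|^2 = 48π^2 + 64

Expand and integrate term by term over [-π, π]:
  ∫ (12x)^2 dx = 144·(2π^3/3); ∫ 2·12·(8)·x dx = 0 (odd integrand); ∫ 8^2 dx = 64·2π.
So (1/(2π)) ∫_{-π}^{π} (12x + 8)^2 dx = 144π^2/3 + 64 = 48π^2 + 64.
Parseval ⇒ Σ |c_n|^2 = 48π^2 + 64.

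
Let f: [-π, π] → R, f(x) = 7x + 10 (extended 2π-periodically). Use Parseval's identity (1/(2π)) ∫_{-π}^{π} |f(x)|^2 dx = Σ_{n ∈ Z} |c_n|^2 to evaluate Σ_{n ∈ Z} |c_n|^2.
Σ |c_n|^2 = 49π^2/3 + 100

Expand and integrate term by term over [-π, π]:
  ∫ (7x)^2 dx = 49·(2π^3/3); ∫ 2·7·(10)·x dx = 0 (odd integrand); ∫ 10^2 dx = 100·2π.
So (1/(2π)) ∫_{-π}^{π} (7x + 10)^2 dx = 49π^2/3 + 100 = 49π^2/3 + 100.
Parseval ⇒ Σ |c_n|^2 = 49π^2/3 + 100.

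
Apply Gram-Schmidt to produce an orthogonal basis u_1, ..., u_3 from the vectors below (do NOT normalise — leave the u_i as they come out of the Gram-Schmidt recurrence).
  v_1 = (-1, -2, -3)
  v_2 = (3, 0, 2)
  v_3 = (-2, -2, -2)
Orthogonal basis:
  u_1 = (-1, -2, -3)
  u_2 = (33/14, -9/7, 1/14)
  u_3 = (-40/101, -70/101, 60/101)

Apply the Gram-Schmidt recurrence
  u_1 = v_1
  u_i = v_i − Σ_{j<i} ((v_i · u_j) / (u_j · u_j)) · u_j.

Step by step this gives:
  u_1 = (-1, -2, -3)
  u_2 = (33/14, -9/7, 1/14)
  u_3 = (-40/101, -70/101, 60/101)

Orthogonality check:
  u_2 · u_1 = 0 (should be 0)
  u_3 · u_1 = 0 (should be 0)
  u_3 · u_2 = 0 (should be 0)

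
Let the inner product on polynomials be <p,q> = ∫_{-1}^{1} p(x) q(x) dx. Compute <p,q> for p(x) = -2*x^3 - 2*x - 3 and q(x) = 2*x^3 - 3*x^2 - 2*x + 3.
<p,q> = -220/21

Expand the product: p(x)·q(x) = -4*x^6 + 6*x^5 - 6*x^3 + 13*x^2 - 9.
∫_{-1}^{1} of each monomial x^k gives [2/(k+1) if k even, 0 if k odd]. Integrating term-by-term (or equivalently evaluating the antiderivative F(x) = -4*x^7/7 + x^6 - 3*x^4/2 + 13*x^3/3 - 9*x at the endpoints):
  F(1) − F(−1) = -241/42 − (199/42) = -220/21.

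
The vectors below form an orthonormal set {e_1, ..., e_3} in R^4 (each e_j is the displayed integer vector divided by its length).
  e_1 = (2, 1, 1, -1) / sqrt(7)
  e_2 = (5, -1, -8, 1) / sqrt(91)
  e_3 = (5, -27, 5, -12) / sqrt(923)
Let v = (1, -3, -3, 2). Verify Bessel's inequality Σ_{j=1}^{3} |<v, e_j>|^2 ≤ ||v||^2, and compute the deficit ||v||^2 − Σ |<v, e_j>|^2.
Σ |<v, e_j>|^2 = 1437/71; ||v||^2 = 23; deficit = 196/71

Write each e_j = u_j / sqrt(<u_j, u_j>) where u_j is the displayed integer vector. Then <v, e_j> = <v, u_j> / sqrt(<u_j, u_j>), so |<v, e_j>|^2 = <v, u_j>^2 / <u_j, u_j>.
Coefficients: <v, e_1> = -6/sqrt(7), <v, e_2> = 34/sqrt(91), <v, e_3> = 47/sqrt(923).
Square and sum: Σ |<v, e_j>|^2 = 1437/71.
Compute ||v||^2 = v·v = 23.
Deficit = 23 − 1437/71 = 196/71 ≥ 0, confirming Bessel's inequality. (The deficit equals ||v − Σ <v,e_j> e_j||^2, the squared distance from v to span{e_j}.)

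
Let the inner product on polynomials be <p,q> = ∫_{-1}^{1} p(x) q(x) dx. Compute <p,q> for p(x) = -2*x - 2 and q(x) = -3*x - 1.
<p,q> = 8

Expand the product: p(x)·q(x) = 6*x^2 + 8*x + 2.
∫_{-1}^{1} of each monomial x^k gives [2/(k+1) if k even, 0 if k odd]. Integrating term-by-term (or equivalently evaluating the antiderivative F(x) = 2*x^3 + 4*x^2 + 2*x at the endpoints):
  F(1) − F(−1) = 8 − (0) = 8.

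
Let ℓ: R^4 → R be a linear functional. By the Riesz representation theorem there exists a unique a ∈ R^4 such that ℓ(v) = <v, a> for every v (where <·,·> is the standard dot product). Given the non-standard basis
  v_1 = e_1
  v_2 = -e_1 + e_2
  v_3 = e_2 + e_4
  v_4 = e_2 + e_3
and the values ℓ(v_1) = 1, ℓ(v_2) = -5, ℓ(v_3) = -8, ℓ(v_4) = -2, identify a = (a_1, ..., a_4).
a = (1, -4, 2, -4)

Write a = (a_1, ..., a_4) in the standard basis. For each basis vector v_i, ℓ(v_i) = <v_i, a> is a linear equation in the a_j's. Collect the n equations into a matrix system V a = ℓ, where row i of V is v_i (expressed in the standard basis). Since V is invertible (lower-triangular with 1s on the diagonal, up to permutation), solve by back-substitution:
  V =
[[1, 0, 0, 0],
 [-1, 1, 0, 0],
 [0, 1, 0, 1],
 [0, 1, 1, 0]]
  V a = (1, -5, -8, -2)
Solving gives a = (1, -4, 2, -4).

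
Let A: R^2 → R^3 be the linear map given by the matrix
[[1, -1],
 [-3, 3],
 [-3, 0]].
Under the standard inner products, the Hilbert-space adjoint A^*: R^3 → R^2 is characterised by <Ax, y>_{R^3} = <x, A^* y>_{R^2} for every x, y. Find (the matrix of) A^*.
A^* = A^T =
[[1, -3, -3],
 [-1, 3, 0]]

For real matrices with standard dot products, the defining identity <Ax, y> = <x, A^* y> gives (Ax)^T y = x^T (A^*) y, i.e. x^T A^T y = x^T (A^*) y. Since this holds for all x, y, we must have A^* = A^T. Therefore
A^* =
[[1, -3, -3],
 [-1, 3, 0]].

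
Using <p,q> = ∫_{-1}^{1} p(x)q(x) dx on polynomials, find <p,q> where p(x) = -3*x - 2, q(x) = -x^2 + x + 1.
<p,q> = -14/3

Expand the product: p(x)·q(x) = 3*x^3 - x^2 - 5*x - 2.
∫_{-1}^{1} of each monomial x^k gives [2/(k+1) if k even, 0 if k odd]. Integrating term-by-term (or equivalently evaluating the antiderivative F(x) = 3*x^4/4 - x^3/3 - 5*x^2/2 - 2*x at the endpoints):
  F(1) − F(−1) = -49/12 − (7/12) = -14/3.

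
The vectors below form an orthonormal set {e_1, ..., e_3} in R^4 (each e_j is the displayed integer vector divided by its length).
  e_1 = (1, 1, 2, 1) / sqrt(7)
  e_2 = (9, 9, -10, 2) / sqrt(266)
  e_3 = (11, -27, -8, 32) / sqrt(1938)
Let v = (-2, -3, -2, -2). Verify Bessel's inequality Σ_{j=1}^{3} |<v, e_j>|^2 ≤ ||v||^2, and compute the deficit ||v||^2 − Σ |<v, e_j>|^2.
Σ |<v, e_j>|^2 = 1046/51; ||v||^2 = 21; deficit = 25/51

Write each e_j = u_j / sqrt(<u_j, u_j>) where u_j is the displayed integer vector. Then <v, e_j> = <v, u_j> / sqrt(<u_j, u_j>), so |<v, e_j>|^2 = <v, u_j>^2 / <u_j, u_j>.
Coefficients: <v, e_1> = -11/sqrt(7), <v, e_2> = -29/sqrt(266), <v, e_3> = 11/sqrt(1938).
Square and sum: Σ |<v, e_j>|^2 = 1046/51.
Compute ||v||^2 = v·v = 21.
Deficit = 21 − 1046/51 = 25/51 ≥ 0, confirming Bessel's inequality. (The deficit equals ||v − Σ <v,e_j> e_j||^2, the squared distance from v to span{e_j}.)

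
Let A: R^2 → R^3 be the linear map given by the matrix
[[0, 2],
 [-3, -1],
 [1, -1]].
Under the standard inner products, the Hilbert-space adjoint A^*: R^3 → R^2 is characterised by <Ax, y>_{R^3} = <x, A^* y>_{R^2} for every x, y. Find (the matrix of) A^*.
A^* = A^T =
[[0, -3, 1],
 [2, -1, -1]]

For real matrices with standard dot products, the defining identity <Ax, y> = <x, A^* y> gives (Ax)^T y = x^T (A^*) y, i.e. x^T A^T y = x^T (A^*) y. Since this holds for all x, y, we must have A^* = A^T. Therefore
A^* =
[[0, -3, 1],
 [2, -1, -1]].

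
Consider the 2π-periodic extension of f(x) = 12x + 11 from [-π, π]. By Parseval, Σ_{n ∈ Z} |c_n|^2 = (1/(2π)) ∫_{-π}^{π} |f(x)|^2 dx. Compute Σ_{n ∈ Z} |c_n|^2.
Σ |c_n|^2 = 48π^2 + 121

Expand and integrate term by term over [-π, π]:
  ∫ (12x)^2 dx = 144·(2π^3/3); ∫ 2·12·(11)·x dx = 0 (odd integrand); ∫ 11^2 dx = 121·2π.
So (1/(2π)) ∫_{-π}^{π} (12x + 11)^2 dx = 144π^2/3 + 121 = 48π^2 + 121.
Parseval ⇒ Σ |c_n|^2 = 48π^2 + 121.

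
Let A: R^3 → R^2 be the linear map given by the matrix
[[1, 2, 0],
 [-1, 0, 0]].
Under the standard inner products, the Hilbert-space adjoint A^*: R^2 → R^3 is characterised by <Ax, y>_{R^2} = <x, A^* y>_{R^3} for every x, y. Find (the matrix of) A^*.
A^* = A^T =
[[1, -1],
 [2, 0],
 [0, 0]]

For real matrices with standard dot products, the defining identity <Ax, y> = <x, A^* y> gives (Ax)^T y = x^T (A^*) y, i.e. x^T A^T y = x^T (A^*) y. Since this holds for all x, y, we must have A^* = A^T. Therefore
A^* =
[[1, -1],
 [2, 0],
 [0, 0]].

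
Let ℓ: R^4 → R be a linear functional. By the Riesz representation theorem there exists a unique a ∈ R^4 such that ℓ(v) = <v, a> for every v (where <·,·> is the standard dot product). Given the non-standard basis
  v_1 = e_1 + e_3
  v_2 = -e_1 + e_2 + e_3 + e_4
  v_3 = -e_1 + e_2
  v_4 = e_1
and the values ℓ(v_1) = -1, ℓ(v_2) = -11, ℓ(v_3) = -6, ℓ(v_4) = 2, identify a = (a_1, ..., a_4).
a = (2, -4, -3, -2)

Write a = (a_1, ..., a_4) in the standard basis. For each basis vector v_i, ℓ(v_i) = <v_i, a> is a linear equation in the a_j's. Collect the n equations into a matrix system V a = ℓ, where row i of V is v_i (expressed in the standard basis). Since V is invertible (lower-triangular with 1s on the diagonal, up to permutation), solve by back-substitution:
  V =
[[1, 0, 1, 0],
 [-1, 1, 1, 1],
 [-1, 1, 0, 0],
 [1, 0, 0, 0]]
  V a = (-1, -11, -6, 2)
Solving gives a = (2, -4, -3, -2).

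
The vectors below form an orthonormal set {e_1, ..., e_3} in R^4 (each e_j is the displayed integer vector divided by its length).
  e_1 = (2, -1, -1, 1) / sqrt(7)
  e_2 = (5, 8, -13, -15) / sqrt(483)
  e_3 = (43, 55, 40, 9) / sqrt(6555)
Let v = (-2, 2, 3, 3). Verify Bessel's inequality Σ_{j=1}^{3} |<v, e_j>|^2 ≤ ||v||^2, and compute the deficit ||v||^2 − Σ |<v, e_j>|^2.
Σ |<v, e_j>|^2 = 111/5; ||v||^2 = 26; deficit = 19/5

Write each e_j = u_j / sqrt(<u_j, u_j>) where u_j is the displayed integer vector. Then <v, e_j> = <v, u_j> / sqrt(<u_j, u_j>), so |<v, e_j>|^2 = <v, u_j>^2 / <u_j, u_j>.
Coefficients: <v, e_1> = -6/sqrt(7), <v, e_2> = -78/sqrt(483), <v, e_3> = 171/sqrt(6555).
Square and sum: Σ |<v, e_j>|^2 = 111/5.
Compute ||v||^2 = v·v = 26.
Deficit = 26 − 111/5 = 19/5 ≥ 0, confirming Bessel's inequality. (The deficit equals ||v − Σ <v,e_j> e_j||^2, the squared distance from v to span{e_j}.)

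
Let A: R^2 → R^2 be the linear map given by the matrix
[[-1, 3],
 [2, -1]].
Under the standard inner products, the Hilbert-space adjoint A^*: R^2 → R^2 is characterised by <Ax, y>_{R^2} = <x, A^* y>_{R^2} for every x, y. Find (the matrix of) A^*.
A^* = A^T =
[[-1, 2],
 [3, -1]]

For real matrices with standard dot products, the defining identity <Ax, y> = <x, A^* y> gives (Ax)^T y = x^T (A^*) y, i.e. x^T A^T y = x^T (A^*) y. Since this holds for all x, y, we must have A^* = A^T. Therefore
A^* =
[[-1, 2],
 [3, -1]].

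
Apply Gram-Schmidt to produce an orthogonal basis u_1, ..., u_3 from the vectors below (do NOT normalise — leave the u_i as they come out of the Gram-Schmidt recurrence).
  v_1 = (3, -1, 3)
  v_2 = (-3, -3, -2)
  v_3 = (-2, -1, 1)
Orthogonal basis:
  u_1 = (3, -1, 3)
  u_2 = (-21/19, -69/19, -2/19)
  u_3 = (-341/274, 93/274, 186/137)

Apply the Gram-Schmidt recurrence
  u_1 = v_1
  u_i = v_i − Σ_{j<i} ((v_i · u_j) / (u_j · u_j)) · u_j.

Step by step this gives:
  u_1 = (3, -1, 3)
  u_2 = (-21/19, -69/19, -2/19)
  u_3 = (-341/274, 93/274, 186/137)

Orthogonality check:
  u_2 · u_1 = 0 (should be 0)
  u_3 · u_1 = 0 (should be 0)
  u_3 · u_2 = 0 (should be 0)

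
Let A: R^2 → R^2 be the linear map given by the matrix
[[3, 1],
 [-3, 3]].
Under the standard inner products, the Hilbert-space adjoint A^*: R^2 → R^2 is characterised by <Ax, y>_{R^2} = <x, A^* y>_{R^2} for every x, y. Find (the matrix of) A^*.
A^* = A^T =
[[3, -3],
 [1, 3]]

For real matrices with standard dot products, the defining identity <Ax, y> = <x, A^* y> gives (Ax)^T y = x^T (A^*) y, i.e. x^T A^T y = x^T (A^*) y. Since this holds for all x, y, we must have A^* = A^T. Therefore
A^* =
[[3, -3],
 [1, 3]].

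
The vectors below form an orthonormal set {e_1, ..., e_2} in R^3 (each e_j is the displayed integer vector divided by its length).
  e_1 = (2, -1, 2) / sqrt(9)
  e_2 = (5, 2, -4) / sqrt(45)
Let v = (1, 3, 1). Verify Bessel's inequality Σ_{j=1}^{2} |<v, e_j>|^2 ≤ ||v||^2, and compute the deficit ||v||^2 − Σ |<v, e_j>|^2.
Σ |<v, e_j>|^2 = 6/5; ||v||^2 = 11; deficit = 49/5

Write each e_j = u_j / sqrt(<u_j, u_j>) where u_j is the displayed integer vector. Then <v, e_j> = <v, u_j> / sqrt(<u_j, u_j>), so |<v, e_j>|^2 = <v, u_j>^2 / <u_j, u_j>.
Coefficients: <v, e_1> = 1/sqrt(9), <v, e_2> = 7/sqrt(45).
Square and sum: Σ |<v, e_j>|^2 = 6/5.
Compute ||v||^2 = v·v = 11.
Deficit = 11 − 6/5 = 49/5 ≥ 0, confirming Bessel's inequality. (The deficit equals ||v − Σ <v,e_j> e_j||^2, the squared distance from v to span{e_j}.)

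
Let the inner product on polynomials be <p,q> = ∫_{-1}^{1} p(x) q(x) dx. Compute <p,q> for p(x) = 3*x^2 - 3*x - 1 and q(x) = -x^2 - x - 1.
<p,q> = 22/15

Expand the product: p(x)·q(x) = -3*x^4 + x^2 + 4*x + 1.
∫_{-1}^{1} of each monomial x^k gives [2/(k+1) if k even, 0 if k odd]. Integrating term-by-term (or equivalently evaluating the antiderivative F(x) = -3*x^5/5 + x^3/3 + 2*x^2 + x at the endpoints):
  F(1) − F(−1) = 41/15 − (19/15) = 22/15.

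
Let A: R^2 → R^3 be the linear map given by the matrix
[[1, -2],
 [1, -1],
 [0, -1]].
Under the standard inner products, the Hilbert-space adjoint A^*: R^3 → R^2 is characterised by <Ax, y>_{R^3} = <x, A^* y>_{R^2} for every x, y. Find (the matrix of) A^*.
A^* = A^T =
[[1, 1, 0],
 [-2, -1, -1]]

For real matrices with standard dot products, the defining identity <Ax, y> = <x, A^* y> gives (Ax)^T y = x^T (A^*) y, i.e. x^T A^T y = x^T (A^*) y. Since this holds for all x, y, we must have A^* = A^T. Therefore
A^* =
[[1, 1, 0],
 [-2, -1, -1]].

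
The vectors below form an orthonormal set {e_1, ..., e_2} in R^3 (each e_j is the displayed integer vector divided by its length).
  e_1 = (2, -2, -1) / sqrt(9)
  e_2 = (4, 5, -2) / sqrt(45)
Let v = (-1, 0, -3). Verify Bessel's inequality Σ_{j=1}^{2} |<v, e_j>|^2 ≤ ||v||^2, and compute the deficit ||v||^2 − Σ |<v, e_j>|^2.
Σ |<v, e_j>|^2 = 1/5; ||v||^2 = 10; deficit = 49/5

Write each e_j = u_j / sqrt(<u_j, u_j>) where u_j is the displayed integer vector. Then <v, e_j> = <v, u_j> / sqrt(<u_j, u_j>), so |<v, e_j>|^2 = <v, u_j>^2 / <u_j, u_j>.
Coefficients: <v, e_1> = 1/sqrt(9), <v, e_2> = 2/sqrt(45).
Square and sum: Σ |<v, e_j>|^2 = 1/5.
Compute ||v||^2 = v·v = 10.
Deficit = 10 − 1/5 = 49/5 ≥ 0, confirming Bessel's inequality. (The deficit equals ||v − Σ <v,e_j> e_j||^2, the squared distance from v to span{e_j}.)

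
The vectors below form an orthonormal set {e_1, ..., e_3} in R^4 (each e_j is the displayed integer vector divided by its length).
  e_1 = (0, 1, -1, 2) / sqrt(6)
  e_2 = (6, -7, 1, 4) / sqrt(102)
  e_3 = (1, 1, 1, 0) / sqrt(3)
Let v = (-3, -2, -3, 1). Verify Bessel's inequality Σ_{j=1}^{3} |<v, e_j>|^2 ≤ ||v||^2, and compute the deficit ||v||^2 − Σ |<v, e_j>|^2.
Σ |<v, e_j>|^2 = 1169/51; ||v||^2 = 23; deficit = 4/51

Write each e_j = u_j / sqrt(<u_j, u_j>) where u_j is the displayed integer vector. Then <v, e_j> = <v, u_j> / sqrt(<u_j, u_j>), so |<v, e_j>|^2 = <v, u_j>^2 / <u_j, u_j>.
Coefficients: <v, e_1> = 3/sqrt(6), <v, e_2> = -3/sqrt(102), <v, e_3> = -8/sqrt(3).
Square and sum: Σ |<v, e_j>|^2 = 1169/51.
Compute ||v||^2 = v·v = 23.
Deficit = 23 − 1169/51 = 4/51 ≥ 0, confirming Bessel's inequality. (The deficit equals ||v − Σ <v,e_j> e_j||^2, the squared distance from v to span{e_j}.)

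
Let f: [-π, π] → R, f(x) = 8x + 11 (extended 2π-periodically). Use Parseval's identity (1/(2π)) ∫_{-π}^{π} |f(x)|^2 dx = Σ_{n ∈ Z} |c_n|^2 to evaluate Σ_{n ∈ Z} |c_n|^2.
Σ |c_n|^2 = 64π^2/3 + 121

Expand and integrate term by term over [-π, π]:
  ∫ (8x)^2 dx = 64·(2π^3/3); ∫ 2·8·(11)·x dx = 0 (odd integrand); ∫ 11^2 dx = 121·2π.
So (1/(2π)) ∫_{-π}^{π} (8x + 11)^2 dx = 64π^2/3 + 121 = 64π^2/3 + 121.
Parseval ⇒ Σ |c_n|^2 = 64π^2/3 + 121.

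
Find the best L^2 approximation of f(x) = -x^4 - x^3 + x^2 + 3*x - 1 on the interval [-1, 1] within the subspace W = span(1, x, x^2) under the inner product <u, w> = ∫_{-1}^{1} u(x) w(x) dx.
g(x) = x^2/7 + 12*x/5 - 32/35

The best approximation g ∈ W is the orthogonal projection of f onto W. Writing g = a_0 + a_1 x + a_2 x^2, the coefficients solve the normal equations G · a = b where
  G_{ij} = <φ_i, φ_j> and b_i = <f, φ_i>, with φ_0 = 1, φ_1 = x, φ_2 = x^2.
G =
  [2, 0, 2/3]
  [0, 2/3, 0]
  [2/3, 0, 2/5],
b = (-26/15, 8/5, -58/105).
Solving gives a_0 = -32/35, a_1 = 12/5, a_2 = 1/7, so
  g(x) = x^2/7 + 12*x/5 - 32/35.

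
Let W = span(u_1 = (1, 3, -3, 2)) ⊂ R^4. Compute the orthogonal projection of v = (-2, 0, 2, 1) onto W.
proj_W(v) = (-6/23, -18/23, 18/23, -12/23)

Set up U = [u_1 | ... | u_1] ∈ R^(4×1). The projector onto W = col(U) is P = U (U^T U)^(-1) U^T.
Compute U^T U =
  [23],
and U^T v = (-6).
Solve U^T U · c = U^T v for the coefficients: c = (-6/23). The projection is proj_W(v) = U c.
Check: (v - proj_W(v)) · u_1 = 0  (should be 0).
Result: proj_W(v) = (-6/23, -18/23, 18/23, -12/23).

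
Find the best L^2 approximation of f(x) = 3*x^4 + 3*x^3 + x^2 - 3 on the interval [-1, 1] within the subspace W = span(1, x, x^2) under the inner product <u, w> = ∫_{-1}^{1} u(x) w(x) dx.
g(x) = 25*x^2/7 + 9*x/5 - 114/35

The best approximation g ∈ W is the orthogonal projection of f onto W. Writing g = a_0 + a_1 x + a_2 x^2, the coefficients solve the normal equations G · a = b where
  G_{ij} = <φ_i, φ_j> and b_i = <f, φ_i>, with φ_0 = 1, φ_1 = x, φ_2 = x^2.
G =
  [2, 0, 2/3]
  [0, 2/3, 0]
  [2/3, 0, 2/5],
b = (-62/15, 6/5, -26/35).
Solving gives a_0 = -114/35, a_1 = 9/5, a_2 = 25/7, so
  g(x) = 25*x^2/7 + 9*x/5 - 114/35.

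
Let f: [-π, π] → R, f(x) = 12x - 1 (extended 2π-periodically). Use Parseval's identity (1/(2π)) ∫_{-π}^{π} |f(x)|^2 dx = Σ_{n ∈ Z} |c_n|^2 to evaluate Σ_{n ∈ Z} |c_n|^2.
Σ |c_n|^2 = 48π^2 + 1

Expand and integrate term by term over [-π, π]:
  ∫ (12x)^2 dx = 144·(2π^3/3); ∫ 2·12·(-1)·x dx = 0 (odd integrand); ∫ (-1)^2 dx = 1·2π.
So (1/(2π)) ∫_{-π}^{π} (12x - 1)^2 dx = 144π^2/3 + 1 = 48π^2 + 1.
Parseval ⇒ Σ |c_n|^2 = 48π^2 + 1.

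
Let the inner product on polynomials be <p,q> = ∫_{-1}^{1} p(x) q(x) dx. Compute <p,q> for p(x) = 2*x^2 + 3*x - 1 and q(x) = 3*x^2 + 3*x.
<p,q> = 32/5

Expand the product: p(x)·q(x) = 6*x^4 + 15*x^3 + 6*x^2 - 3*x.
∫_{-1}^{1} of each monomial x^k gives [2/(k+1) if k even, 0 if k odd]. Integrating term-by-term (or equivalently evaluating the antiderivative F(x) = 6*x^5/5 + 15*x^4/4 + 2*x^3 - 3*x^2/2 at the endpoints):
  F(1) − F(−1) = 109/20 − (-19/20) = 32/5.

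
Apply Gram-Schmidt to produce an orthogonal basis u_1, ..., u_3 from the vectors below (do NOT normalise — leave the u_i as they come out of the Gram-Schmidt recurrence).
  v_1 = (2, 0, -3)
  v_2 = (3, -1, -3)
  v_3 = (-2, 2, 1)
Orthogonal basis:
  u_1 = (2, 0, -3)
  u_2 = (9/13, -1, 6/13)
  u_3 = (3/11, 3/11, 2/11)

Apply the Gram-Schmidt recurrence
  u_1 = v_1
  u_i = v_i − Σ_{j<i} ((v_i · u_j) / (u_j · u_j)) · u_j.

Step by step this gives:
  u_1 = (2, 0, -3)
  u_2 = (9/13, -1, 6/13)
  u_3 = (3/11, 3/11, 2/11)

Orthogonality check:
  u_2 · u_1 = 0 (should be 0)
  u_3 · u_1 = 0 (should be 0)
  u_3 · u_2 = 0 (should be 0)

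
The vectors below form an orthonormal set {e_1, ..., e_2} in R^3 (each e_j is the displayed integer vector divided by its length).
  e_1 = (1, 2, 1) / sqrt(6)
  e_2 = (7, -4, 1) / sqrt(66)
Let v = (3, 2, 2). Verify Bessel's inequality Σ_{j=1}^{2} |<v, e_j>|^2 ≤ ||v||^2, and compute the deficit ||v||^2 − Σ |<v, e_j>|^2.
Σ |<v, e_j>|^2 = 186/11; ||v||^2 = 17; deficit = 1/11

Write each e_j = u_j / sqrt(<u_j, u_j>) where u_j is the displayed integer vector. Then <v, e_j> = <v, u_j> / sqrt(<u_j, u_j>), so |<v, e_j>|^2 = <v, u_j>^2 / <u_j, u_j>.
Coefficients: <v, e_1> = 9/sqrt(6), <v, e_2> = 15/sqrt(66).
Square and sum: Σ |<v, e_j>|^2 = 186/11.
Compute ||v||^2 = v·v = 17.
Deficit = 17 − 186/11 = 1/11 ≥ 0, confirming Bessel's inequality. (The deficit equals ||v − Σ <v,e_j> e_j||^2, the squared distance from v to span{e_j}.)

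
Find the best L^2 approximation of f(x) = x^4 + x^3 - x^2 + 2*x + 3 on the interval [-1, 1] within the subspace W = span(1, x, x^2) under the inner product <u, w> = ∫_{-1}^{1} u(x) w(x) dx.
g(x) = -x^2/7 + 13*x/5 + 102/35

The best approximation g ∈ W is the orthogonal projection of f onto W. Writing g = a_0 + a_1 x + a_2 x^2, the coefficients solve the normal equations G · a = b where
  G_{ij} = <φ_i, φ_j> and b_i = <f, φ_i>, with φ_0 = 1, φ_1 = x, φ_2 = x^2.
G =
  [2, 0, 2/3]
  [0, 2/3, 0]
  [2/3, 0, 2/5],
b = (86/15, 26/15, 66/35).
Solving gives a_0 = 102/35, a_1 = 13/5, a_2 = -1/7, so
  g(x) = -x^2/7 + 13*x/5 + 102/35.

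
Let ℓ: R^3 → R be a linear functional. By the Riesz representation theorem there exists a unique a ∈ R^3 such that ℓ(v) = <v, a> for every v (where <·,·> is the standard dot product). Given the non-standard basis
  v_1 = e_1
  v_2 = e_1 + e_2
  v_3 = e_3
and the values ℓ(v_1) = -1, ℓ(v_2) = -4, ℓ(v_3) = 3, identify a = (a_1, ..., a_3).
a = (-1, -3, 3)

Write a = (a_1, ..., a_3) in the standard basis. For each basis vector v_i, ℓ(v_i) = <v_i, a> is a linear equation in the a_j's. Collect the n equations into a matrix system V a = ℓ, where row i of V is v_i (expressed in the standard basis). Since V is invertible (lower-triangular with 1s on the diagonal, up to permutation), solve by back-substitution:
  V =
[[1, 0, 0],
 [1, 1, 0],
 [0, 0, 1]]
  V a = (-1, -4, 3)
Solving gives a = (-1, -3, 3).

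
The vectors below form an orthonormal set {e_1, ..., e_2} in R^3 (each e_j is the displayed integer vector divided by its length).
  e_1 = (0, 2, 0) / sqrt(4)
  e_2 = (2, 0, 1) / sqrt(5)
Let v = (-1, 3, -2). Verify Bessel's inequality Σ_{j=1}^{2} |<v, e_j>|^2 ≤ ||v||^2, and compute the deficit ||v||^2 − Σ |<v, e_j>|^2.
Σ |<v, e_j>|^2 = 61/5; ||v||^2 = 14; deficit = 9/5

Write each e_j = u_j / sqrt(<u_j, u_j>) where u_j is the displayed integer vector. Then <v, e_j> = <v, u_j> / sqrt(<u_j, u_j>), so |<v, e_j>|^2 = <v, u_j>^2 / <u_j, u_j>.
Coefficients: <v, e_1> = 6/sqrt(4), <v, e_2> = -4/sqrt(5).
Square and sum: Σ |<v, e_j>|^2 = 61/5.
Compute ||v||^2 = v·v = 14.
Deficit = 14 − 61/5 = 9/5 ≥ 0, confirming Bessel's inequality. (The deficit equals ||v − Σ <v,e_j> e_j||^2, the squared distance from v to span{e_j}.)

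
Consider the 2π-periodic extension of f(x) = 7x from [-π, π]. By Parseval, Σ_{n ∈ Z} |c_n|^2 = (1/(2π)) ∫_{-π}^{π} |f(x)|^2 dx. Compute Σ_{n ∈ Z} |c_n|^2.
Σ |c_n|^2 = 49π^2/3

Expand and integrate term by term over [-π, π]:
  ∫ (7x)^2 dx = 49·(2π^3/3); ∫ 2·7·(0)·x dx = 0 (odd integrand); ∫ 0^2 dx = 0·2π.
So (1/(2π)) ∫_{-π}^{π} (7x)^2 dx = 49π^2/3 + 0 = 49π^2/3.
Parseval ⇒ Σ |c_n|^2 = 49π^2/3.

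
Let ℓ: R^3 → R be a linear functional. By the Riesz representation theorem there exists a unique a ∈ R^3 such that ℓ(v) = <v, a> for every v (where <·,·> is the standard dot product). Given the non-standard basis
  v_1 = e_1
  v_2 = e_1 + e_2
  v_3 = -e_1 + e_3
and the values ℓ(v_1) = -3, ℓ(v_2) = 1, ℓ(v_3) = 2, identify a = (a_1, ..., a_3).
a = (-3, 4, -1)

Write a = (a_1, ..., a_3) in the standard basis. For each basis vector v_i, ℓ(v_i) = <v_i, a> is a linear equation in the a_j's. Collect the n equations into a matrix system V a = ℓ, where row i of V is v_i (expressed in the standard basis). Since V is invertible (lower-triangular with 1s on the diagonal, up to permutation), solve by back-substitution:
  V =
[[1, 0, 0],
 [1, 1, 0],
 [-1, 0, 1]]
  V a = (-3, 1, 2)
Solving gives a = (-3, 4, -1).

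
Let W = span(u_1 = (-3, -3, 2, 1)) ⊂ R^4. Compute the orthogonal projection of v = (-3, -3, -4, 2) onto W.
proj_W(v) = (-36/23, -36/23, 24/23, 12/23)

Set up U = [u_1 | ... | u_1] ∈ R^(4×1). The projector onto W = col(U) is P = U (U^T U)^(-1) U^T.
Compute U^T U =
  [23],
and U^T v = (12).
Solve U^T U · c = U^T v for the coefficients: c = (12/23). The projection is proj_W(v) = U c.
Check: (v - proj_W(v)) · u_1 = 0  (should be 0).
Result: proj_W(v) = (-36/23, -36/23, 24/23, 12/23).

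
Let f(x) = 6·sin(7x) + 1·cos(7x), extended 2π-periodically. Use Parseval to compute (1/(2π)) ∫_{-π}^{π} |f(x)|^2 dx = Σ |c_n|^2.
Σ |c_n|^2 = 37/2

Expand |f|^2 and use orthogonality of {sin(nx), cos(mx)} on [-π, π]:
  ∫_{-π}^{π} sin(nx)^2 dx = π, ∫ cos(mx)^2 dx = π, and cross terms integrate to 0.
So ∫_{-π}^{π} f(x)^2 dx = 6^2 · π + 1^2 · π = (36 + 1)π.
Divide by 2π: (36 + 1)/2 = 37/2.
By Parseval, this equals Σ |c_n|^2.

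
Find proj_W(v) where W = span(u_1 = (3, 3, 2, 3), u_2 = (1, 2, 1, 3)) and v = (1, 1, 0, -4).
proj_W(v) = (111/65, -48/65, 21/65, -207/65)

Set up U = [u_1 | ... | u_2] ∈ R^(4×2). The projector onto W = col(U) is P = U (U^T U)^(-1) U^T.
Compute U^T U =
  [31, 20]
  [20, 15],
and U^T v = (-6, -9).
Solve U^T U · c = U^T v for the coefficients: c = (18/13, -159/65). The projection is proj_W(v) = U c.
Check: (v - proj_W(v)) · u_1 = 0  (should be 0).
Check: (v - proj_W(v)) · u_2 = 0  (should be 0).
Result: proj_W(v) = (111/65, -48/65, 21/65, -207/65).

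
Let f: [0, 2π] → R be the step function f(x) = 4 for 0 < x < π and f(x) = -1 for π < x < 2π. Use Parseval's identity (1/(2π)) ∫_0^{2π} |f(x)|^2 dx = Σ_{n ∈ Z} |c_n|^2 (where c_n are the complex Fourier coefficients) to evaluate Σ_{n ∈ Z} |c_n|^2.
Σ |c_n|^2 = 17/2

Parseval equates the L^2 energy of f (normalised by 1/(2π)) with the ℓ^2 sum of its Fourier coefficients: (1/(2π)) ∫_0^{2π} |f|^2 = Σ |c_n|^2.
Compute the left side: (1/(2π)) [∫_0^π 4^2 dx + ∫_π^{2π} (-1)^2 dx] = (1/(2π)) · (16π + 1π) = (16 + 1)/2 = 17/2.
So Σ_{n ∈ Z} |c_n|^2 = 17/2.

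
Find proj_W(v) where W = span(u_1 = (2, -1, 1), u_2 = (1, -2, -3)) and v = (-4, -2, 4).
proj_W(v) = (-102/83, 156/83, 194/83)

Set up U = [u_1 | ... | u_2] ∈ R^(3×2). The projector onto W = col(U) is P = U (U^T U)^(-1) U^T.
Compute U^T U =
  [6, 1]
  [1, 14],
and U^T v = (-2, -12).
Solve U^T U · c = U^T v for the coefficients: c = (-16/83, -70/83). The projection is proj_W(v) = U c.
Check: (v - proj_W(v)) · u_1 = 0  (should be 0).
Check: (v - proj_W(v)) · u_2 = 0  (should be 0).
Result: proj_W(v) = (-102/83, 156/83, 194/83).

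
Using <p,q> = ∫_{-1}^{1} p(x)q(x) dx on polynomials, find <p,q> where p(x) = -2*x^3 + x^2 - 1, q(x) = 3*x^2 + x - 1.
<p,q> = -4/15

Expand the product: p(x)·q(x) = -6*x^5 + x^4 + 3*x^3 - 4*x^2 - x + 1.
∫_{-1}^{1} of each monomial x^k gives [2/(k+1) if k even, 0 if k odd]. Integrating term-by-term (or equivalently evaluating the antiderivative F(x) = -x^6 + x^5/5 + 3*x^4/4 - 4*x^3/3 - x^2/2 + x at the endpoints):
  F(1) − F(−1) = -53/60 − (-37/60) = -4/15.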